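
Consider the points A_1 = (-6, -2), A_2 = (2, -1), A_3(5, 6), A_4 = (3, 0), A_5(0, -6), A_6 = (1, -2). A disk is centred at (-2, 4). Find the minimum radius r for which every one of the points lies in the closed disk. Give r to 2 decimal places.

The required radius is the distance from (-2, 4) to the farthest point.
Squared distances: 52, 41, 53, 41, 104, 45.
Maximum is 104, attained at A_5.
r = √104 ≈ 10.20.

10.20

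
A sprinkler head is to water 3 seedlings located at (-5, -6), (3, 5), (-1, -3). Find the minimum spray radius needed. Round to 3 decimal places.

Call the three points A, B, C in the order given.
Side lengths²: AB² = 185, AC² = 25, BC² = 80.
Since AB² = 185 ≥ 80 + 25 = 105, the angle opposite AB is not acute, so the smallest enclosing circle has AB as diameter.
Centre = midpoint of AB = (-1, -0.5), r² = 185/4 = 46.25.
r = √(46.25) ≈ 6.801.

6.801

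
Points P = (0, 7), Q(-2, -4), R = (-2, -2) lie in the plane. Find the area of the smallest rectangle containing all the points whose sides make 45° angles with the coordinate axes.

58.5

In coordinates u = x + y, v = x − y the rectangle is axis-aligned; the map (x,y)→(u,v) scales areas by 2.
u-values: 7, -6, -4; range = 7 − (-6) = 13.
v-values: -7, 2, 0; range = 2 − (-7) = 9.
Area = (13 × 9) / 2 = 58.5.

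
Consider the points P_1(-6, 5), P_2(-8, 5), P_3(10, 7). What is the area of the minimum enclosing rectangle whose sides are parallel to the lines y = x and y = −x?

In coordinates u = x + y, v = x − y the rectangle is axis-aligned; the map (x,y)→(u,v) scales areas by 2.
u-values: -1, -3, 17; range = 17 − (-3) = 20.
v-values: -11, -13, 3; range = 3 − (-13) = 16.
Area = (20 × 16) / 2 = 160.

160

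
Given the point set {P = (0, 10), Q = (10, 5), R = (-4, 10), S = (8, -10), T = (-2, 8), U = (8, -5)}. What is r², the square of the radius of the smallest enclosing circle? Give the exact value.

The farthest pair is R–S with squared distance 544. The circle on this segment as diameter has centre (2, 0) and r² = 544/4 = 136.
Check P: distance² to centre = 104 ≤ 136, so it lies inside.
All remaining points lie in this disk, and no smaller disk contains both endpoints, so this is the minimum enclosing circle.

136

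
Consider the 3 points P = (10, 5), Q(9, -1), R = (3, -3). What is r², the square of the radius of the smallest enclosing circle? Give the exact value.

28.25

Side lengths²: PQ² = 37, PR² = 113, QR² = 40.
Since PR² = 113 ≥ 40 + 37 = 77, the angle opposite PR is not acute, so the smallest enclosing circle has PR as diameter.
Centre = midpoint of PR = (6.5, 1), r² = 113/4 = 28.25.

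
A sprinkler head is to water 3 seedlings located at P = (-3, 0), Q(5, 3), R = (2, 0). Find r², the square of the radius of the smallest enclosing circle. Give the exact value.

18.25

Side lengths²: PQ² = 73, PR² = 25, QR² = 18.
Since PQ² = 73 ≥ 25 + 18 = 43, the angle opposite PQ is not acute, so the smallest enclosing circle has PQ as diameter.
Centre = midpoint of PQ = (1, 1.5), r² = 73/4 = 18.25.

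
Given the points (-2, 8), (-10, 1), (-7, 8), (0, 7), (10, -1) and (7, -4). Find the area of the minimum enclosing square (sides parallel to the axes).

The bounding box has width 20 and height 12.
An axis-aligned square enclosing the set must have side ≥ max(width, height).
So the minimum side is max(20, 12) = 20.
Area = 20² = 400.

400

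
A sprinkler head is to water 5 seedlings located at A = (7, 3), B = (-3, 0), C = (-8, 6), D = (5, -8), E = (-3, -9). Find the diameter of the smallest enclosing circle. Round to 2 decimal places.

19.10

The minimum enclosing circle of a finite set is fixed by two of the points (as a diameter) or three (as a circumcircle).
The farthest pair is C–D with squared distance 365. The circle on this segment as diameter has centre (-1.5, -1) and r² = 365/4 = 91.25.
Check A: distance² to centre = 88.25 ≤ 91.25, so it lies inside.
All remaining points lie in this disk, and no smaller disk contains both endpoints, so this is the minimum enclosing circle.
Diameter = 2r = 2√(91.25) ≈ 19.10.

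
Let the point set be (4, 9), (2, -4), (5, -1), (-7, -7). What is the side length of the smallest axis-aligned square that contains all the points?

16

The bounding box has width 12 and height 16.
An axis-aligned square enclosing the set must have side ≥ max(width, height).
So the minimum side is max(12, 16) = 16.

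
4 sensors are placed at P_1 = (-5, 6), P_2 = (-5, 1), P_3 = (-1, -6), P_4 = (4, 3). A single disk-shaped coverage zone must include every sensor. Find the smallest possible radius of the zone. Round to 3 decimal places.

The minimum enclosing circle is determined by three boundary points: P_1, P_3, P_4.
Their circumcentre is (-1.875, 0.375) with r² = 41.40625.
The farthest remaining point P_2 is at distance² 10.15625 ≤ 41.40625.
r = √(41.40625) ≈ 6.435.

6.435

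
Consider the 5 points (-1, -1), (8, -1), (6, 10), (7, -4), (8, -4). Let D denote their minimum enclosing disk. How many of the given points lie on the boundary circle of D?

The minimum enclosing circle is determined by three boundary points: (-1, -1), (6, 10), (8, -4).
Their circumcentre is (5.25, 2.75) with r² = 53.125.
The farthest remaining point (7, -4) is at distance² 48.625 ≤ 53.125.
The points at distance exactly r from the centre are (-1, -1), (6, 10), (8, -4) — 3 points.

3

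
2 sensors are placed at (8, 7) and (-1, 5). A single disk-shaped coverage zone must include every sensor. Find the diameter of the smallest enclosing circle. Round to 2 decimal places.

The smallest circle enclosing two points has them as diameter endpoints.
Centre = midpoint = (3.5, 6); r² = |(8, 7)−(-1, 5)|²/4 = 85/4 = 21.25.
Diameter = 2r = 2√(21.25) ≈ 9.22.

9.22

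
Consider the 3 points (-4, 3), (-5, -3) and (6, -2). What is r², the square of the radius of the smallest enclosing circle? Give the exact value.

11285/338

Call the three points A, B, C in the order given.
Side lengths²: AB² = 37, AC² = 125, BC² = 122.
Since AC² = 125 < 122 + 37 = 159, the triangle is acute, so the smallest enclosing circle is the circumcircle.
Circumcentre = (9/26, -21/26), r² = 11285/338.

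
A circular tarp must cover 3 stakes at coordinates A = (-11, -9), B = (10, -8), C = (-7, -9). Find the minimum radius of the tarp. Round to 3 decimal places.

10.512

Side lengths²: AB² = 442, AC² = 16, BC² = 290.
Since AB² = 442 ≥ 290 + 16 = 306, the angle opposite AB is not acute, so the smallest enclosing circle has AB as diameter.
Centre = midpoint of AB = (-0.5, -8.5), r² = 442/4 = 110.5.
r = √(110.5) ≈ 10.512.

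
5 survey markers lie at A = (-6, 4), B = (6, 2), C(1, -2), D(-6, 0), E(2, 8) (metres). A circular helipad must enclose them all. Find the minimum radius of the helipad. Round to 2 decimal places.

6.20

The minimum enclosing circle is determined by three boundary points: B, D, E.
Their circumcentre is (-0.2, 2.2) with r² = 38.48.
The farthest remaining point A is at distance² 36.88 ≤ 38.48.
r = √(38.48) ≈ 6.20.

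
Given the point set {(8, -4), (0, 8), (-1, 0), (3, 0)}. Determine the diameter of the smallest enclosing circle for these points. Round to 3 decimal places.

14.422

The minimum enclosing circle of a finite set is fixed by two of the points (as a diameter) or three (as a circumcircle).
The farthest pair is (8, -4)–(0, 8) with squared distance 208. The circle on this segment as diameter has centre (4, 2) and r² = 208/4 = 52.
Check (-1, 0): distance² to centre = 29 ≤ 52, so it lies inside.
All remaining points lie in this disk, and no smaller disk contains both endpoints, so this is the minimum enclosing circle.
Diameter = 2r = 2√52 ≈ 14.422.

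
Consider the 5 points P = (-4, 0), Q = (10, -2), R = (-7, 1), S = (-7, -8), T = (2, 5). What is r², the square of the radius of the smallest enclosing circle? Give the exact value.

A smallest enclosing disk is always determined by at most three of the input points on its boundary.
The minimum enclosing circle is determined by three boundary points: Q, R, S.
Their circumcentre is (33/34, -3.5) with r² = 48425/578.
The farthest remaining point T is at distance² 42373/578 ≤ 48425/578.

48425/578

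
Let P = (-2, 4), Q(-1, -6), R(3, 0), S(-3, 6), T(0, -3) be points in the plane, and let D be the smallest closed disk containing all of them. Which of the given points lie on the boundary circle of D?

By Welzl's lemma the MEC is supported by two points (diametrically opposite) or three points (on a circumcircle).
The farthest pair is Q–S with squared distance 148. The circle on this segment as diameter has centre (-2, 0) and r² = 148/4 = 37.
Check P: distance² to centre = 16 ≤ 37, so it lies inside.
All remaining points lie in this disk, and no smaller disk contains both endpoints, so this is the minimum enclosing circle.
The points at distance exactly r from the centre are Q, S — 2 points.

Q, S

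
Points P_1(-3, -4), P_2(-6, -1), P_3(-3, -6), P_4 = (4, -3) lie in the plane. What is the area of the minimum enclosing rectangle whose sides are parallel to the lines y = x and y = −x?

60

In coordinates u = x + y, v = x − y the rectangle is axis-aligned; the map (x,y)→(u,v) scales areas by 2.
u-values: -7, -7, -9, 1; range = 1 − (-9) = 10.
v-values: 1, -5, 3, 7; range = 7 − (-5) = 12.
Area = (10 × 12) / 2 = 60.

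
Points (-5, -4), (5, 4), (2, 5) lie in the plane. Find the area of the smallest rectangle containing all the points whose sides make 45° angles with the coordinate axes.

In coordinates u = x + y, v = x − y the rectangle is axis-aligned; the map (x,y)→(u,v) scales areas by 2.
u-values: -9, 9, 7; range = 9 − (-9) = 18.
v-values: -1, 1, -3; range = 1 − (-3) = 4.
Area = (18 × 4) / 2 = 36.

36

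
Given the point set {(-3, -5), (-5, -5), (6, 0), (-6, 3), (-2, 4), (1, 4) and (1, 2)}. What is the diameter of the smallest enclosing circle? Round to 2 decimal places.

The minimum enclosing circle of a finite set is fixed by two of the points (as a diameter) or three (as a circumcircle).
The minimum enclosing circle is determined by three boundary points: (-5, -5), (6, 0), (-6, 3).
Their circumcentre is (-29/62, -23/62) with r² = 80665/1922.
The farthest remaining point (-3, -5) is at distance² 53509/1922 ≤ 80665/1922.
Diameter = 2r = 2√(80665/1922) ≈ 12.96.

12.96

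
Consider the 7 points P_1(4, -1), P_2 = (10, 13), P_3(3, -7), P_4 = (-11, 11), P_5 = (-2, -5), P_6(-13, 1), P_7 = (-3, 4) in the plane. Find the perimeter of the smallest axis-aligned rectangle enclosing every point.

Width = max x − min x = 10 − (-13) = 23.
Height = max y − min y = 13 − (-7) = 20.
Perimeter = 2(23 + 20) = 86.

86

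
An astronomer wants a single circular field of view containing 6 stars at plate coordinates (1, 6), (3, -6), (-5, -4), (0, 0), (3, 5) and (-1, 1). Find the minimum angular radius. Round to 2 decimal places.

The minimum enclosing circle of a finite set is fixed by two of the points (as a diameter) or three (as a circumcircle).
The minimum enclosing circle is determined by three boundary points: (1, 6), (3, -6), (-5, -4).
Their circumcentre is (4/23, -7/23) with r² = 21386/529.
The farthest remaining point (3, 5) is at distance² 19109/529 ≤ 21386/529.
r = √(21386/529) ≈ 6.36.

6.36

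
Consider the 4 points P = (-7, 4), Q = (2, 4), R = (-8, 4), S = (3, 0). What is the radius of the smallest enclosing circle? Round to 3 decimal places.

A smallest enclosing disk is always determined by at most three of the input points on its boundary.
The farthest pair is R–S with squared distance 137. The circle on this segment as diameter has centre (-2.5, 2) and r² = 137/4 = 34.25.
Check P: distance² to centre = 24.25 ≤ 34.25, so it lies inside.
All remaining points lie in this disk, and no smaller disk contains both endpoints, so this is the minimum enclosing circle.
r = √(34.25) ≈ 5.852.

5.852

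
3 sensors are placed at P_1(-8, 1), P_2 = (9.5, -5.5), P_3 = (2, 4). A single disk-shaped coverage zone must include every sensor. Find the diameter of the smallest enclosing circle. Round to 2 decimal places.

18.67

Side lengths²: P_1P_2² = 348.5, P_1P_3² = 109, P_2P_3² = 146.5.
Since P_1P_2² = 348.5 ≥ 146.5 + 109 = 255.5, the angle opposite P_1P_2 is not acute, so the smallest enclosing circle has P_1P_2 as diameter.
Centre = midpoint of P_1P_2 = (0.75, -2.25), r² = 348.5/4 = 87.125.
Diameter = 2r = 2√(87.125) ≈ 18.67.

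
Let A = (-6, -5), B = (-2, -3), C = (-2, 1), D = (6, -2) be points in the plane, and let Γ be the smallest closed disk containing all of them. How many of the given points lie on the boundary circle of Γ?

2

The farthest pair is A–D with squared distance 153. The circle on this segment as diameter has centre (0, -3.5) and r² = 153/4 = 38.25.
Check B: distance² to centre = 4.25 ≤ 38.25, so it lies inside.
All remaining points lie in this disk, and no smaller disk contains both endpoints, so this is the minimum enclosing circle.
The points at distance exactly r from the centre are A, D — 2 points.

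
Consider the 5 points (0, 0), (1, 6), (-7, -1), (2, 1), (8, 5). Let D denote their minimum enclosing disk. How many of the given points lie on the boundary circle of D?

The minimum enclosing circle of a finite set is fixed by two of the points (as a diameter) or three (as a circumcircle).
The farthest pair is (-7, -1)–(8, 5) with squared distance 261. The circle on this segment as diameter has centre (0.5, 2) and r² = 261/4 = 65.25.
Check (0, 0): distance² to centre = 4.25 ≤ 65.25, so it lies inside.
All remaining points lie in this disk, and no smaller disk contains both endpoints, so this is the minimum enclosing circle.
The points at distance exactly r from the centre are (-7, -1), (8, 5) — 2 points.

2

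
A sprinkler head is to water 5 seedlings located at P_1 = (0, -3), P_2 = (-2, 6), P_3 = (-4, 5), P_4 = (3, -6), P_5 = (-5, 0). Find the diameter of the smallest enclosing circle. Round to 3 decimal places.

The minimum enclosing circle of a finite set is fixed by two of the points (as a diameter) or three (as a circumcircle).
The minimum enclosing circle is determined by three boundary points: P_2, P_3, P_4.
Their circumcentre is (-7/58, -15/58) with r² = 71825/1682.
The farthest remaining point P_5 is at distance² 40157/1682 ≤ 71825/1682.
Diameter = 2r = 2√(71825/1682) ≈ 13.069.

13.069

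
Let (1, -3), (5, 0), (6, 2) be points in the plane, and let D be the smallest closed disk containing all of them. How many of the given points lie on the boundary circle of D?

Call the three points A, B, C in the order given.
Side lengths²: AB² = 25, AC² = 50, BC² = 5.
Since AC² = 50 ≥ 25 + 5 = 30, the angle opposite AC is not acute, so the smallest enclosing circle has AC as diameter.
Centre = midpoint of AC = (3.5, -0.5), r² = 50/4 = 12.5.
The points at distance exactly r from the centre are (1, -3), (6, 2) — 2 points.

2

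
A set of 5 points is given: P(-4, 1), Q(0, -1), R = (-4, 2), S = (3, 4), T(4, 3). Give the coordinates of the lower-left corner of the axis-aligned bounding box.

x-range [-4, 4], y-range [-1, 4].
The lower-left corner is (-4, -1).

(-4, -1)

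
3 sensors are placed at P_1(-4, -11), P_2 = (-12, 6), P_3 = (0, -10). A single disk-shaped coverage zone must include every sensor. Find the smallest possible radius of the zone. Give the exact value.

Side lengths²: P_1P_2² = 353, P_1P_3² = 17, P_2P_3² = 400.
Since P_2P_3² = 400 ≥ 353 + 17 = 370, the angle opposite P_2P_3 is not acute, so the smallest enclosing circle has P_2P_3 as diameter.
Centre = midpoint of P_2P_3 = (-6, -2), r² = 400/4 = 100.
r = √100 = 10.

10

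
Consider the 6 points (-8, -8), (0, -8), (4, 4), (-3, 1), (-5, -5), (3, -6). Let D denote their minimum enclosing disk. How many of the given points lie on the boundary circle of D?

The minimum enclosing circle of a finite set is fixed by two of the points (as a diameter) or three (as a circumcircle).
The farthest pair is (-8, -8)–(4, 4) with squared distance 288. The circle on this segment as diameter has centre (-2, -2) and r² = 288/4 = 72.
Check (0, -8): distance² to centre = 40 ≤ 72, so it lies inside.
All remaining points lie in this disk, and no smaller disk contains both endpoints, so this is the minimum enclosing circle.
The points at distance exactly r from the centre are (-8, -8), (4, 4) — 2 points.

2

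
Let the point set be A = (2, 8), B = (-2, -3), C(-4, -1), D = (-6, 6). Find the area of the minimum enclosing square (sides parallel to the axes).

The bounding box has width 8 and height 11.
An axis-aligned square enclosing the set must have side ≥ max(width, height).
So the minimum side is max(8, 11) = 11.
Area = 11² = 121.

121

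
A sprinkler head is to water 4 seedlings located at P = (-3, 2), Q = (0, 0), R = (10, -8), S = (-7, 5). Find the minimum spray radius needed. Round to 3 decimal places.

A smallest enclosing disk is always determined by at most three of the input points on its boundary.
The farthest pair is R–S with squared distance 458. The circle on this segment as diameter has centre (1.5, -1.5) and r² = 458/4 = 114.5.
Check P: distance² to centre = 32.5 ≤ 114.5, so it lies inside.
All remaining points lie in this disk, and no smaller disk contains both endpoints, so this is the minimum enclosing circle.
r = √(114.5) ≈ 10.700.

10.700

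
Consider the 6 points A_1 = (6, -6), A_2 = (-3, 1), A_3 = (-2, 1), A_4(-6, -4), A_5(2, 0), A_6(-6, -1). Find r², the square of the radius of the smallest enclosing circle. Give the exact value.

42.25

The minimum enclosing circle of a finite set is fixed by two of the points (as a diameter) or three (as a circumcircle).
The farthest pair is A_1–A_6 with squared distance 169. The circle on this segment as diameter has centre (0, -3.5) and r² = 169/4 = 42.25.
Check A_2: distance² to centre = 29.25 ≤ 42.25, so it lies inside.
All remaining points lie in this disk, and no smaller disk contains both endpoints, so this is the minimum enclosing circle.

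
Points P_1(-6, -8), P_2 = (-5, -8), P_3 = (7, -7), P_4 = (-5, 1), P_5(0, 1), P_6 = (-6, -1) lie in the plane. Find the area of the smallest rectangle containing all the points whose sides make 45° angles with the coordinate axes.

In coordinates u = x + y, v = x − y the rectangle is axis-aligned; the map (x,y)→(u,v) scales areas by 2.
u-values: -14, -13, 0, -4, 1, -7; range = 1 − (-14) = 15.
v-values: 2, 3, 14, -6, -1, -5; range = 14 − (-6) = 20.
Area = (15 × 20) / 2 = 150.

150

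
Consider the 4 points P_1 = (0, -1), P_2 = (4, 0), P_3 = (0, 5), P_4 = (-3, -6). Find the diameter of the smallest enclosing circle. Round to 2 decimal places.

11.40

A smallest enclosing disk is always determined by at most three of the input points on its boundary.
The farthest pair is P_3–P_4 with squared distance 130. The circle on this segment as diameter has centre (-1.5, -0.5) and r² = 130/4 = 32.5.
Check P_1: distance² to centre = 2.5 ≤ 32.5, so it lies inside.
All remaining points lie in this disk, and no smaller disk contains both endpoints, so this is the minimum enclosing circle.
Diameter = 2r = 2√(32.5) ≈ 11.40.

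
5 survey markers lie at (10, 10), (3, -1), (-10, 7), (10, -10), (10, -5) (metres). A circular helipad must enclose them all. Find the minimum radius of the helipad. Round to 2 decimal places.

13.27

The minimum enclosing circle is determined by three boundary points: (10, 10), (-10, 7), (10, -10).
Their circumcentre is (1.275, 0) with r² = 176.125625.
The farthest remaining point (10, -5) is at distance² 101.125625 ≤ 176.125625.
r = √(176.125625) ≈ 13.27.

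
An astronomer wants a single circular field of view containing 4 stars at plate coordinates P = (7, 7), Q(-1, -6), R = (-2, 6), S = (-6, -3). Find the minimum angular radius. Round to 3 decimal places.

8.201

The farthest pair is P–S with squared distance 269. The circle on this segment as diameter has centre (0.5, 2) and r² = 269/4 = 67.25.
Check Q: distance² to centre = 66.25 ≤ 67.25, so it lies inside.
All remaining points lie in this disk, and no smaller disk contains both endpoints, so this is the minimum enclosing circle.
r = √(67.25) ≈ 8.201.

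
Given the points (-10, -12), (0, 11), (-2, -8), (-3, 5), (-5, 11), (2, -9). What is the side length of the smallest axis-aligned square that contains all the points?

23

The bounding box has width 12 and height 23.
An axis-aligned square enclosing the set must have side ≥ max(width, height).
So the minimum side is max(12, 23) = 23.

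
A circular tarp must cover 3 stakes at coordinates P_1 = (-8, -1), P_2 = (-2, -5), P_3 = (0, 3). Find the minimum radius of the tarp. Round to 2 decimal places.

Side lengths²: P_1P_2² = 52, P_1P_3² = 80, P_2P_3² = 68.
Since P_1P_3² = 80 < 68 + 52 = 120, the triangle is acute, so the smallest enclosing circle is the circumcircle.
Circumcentre = (-23/7, -3/7), r² = 1105/49.
r = √(1105/49) ≈ 4.75.

4.75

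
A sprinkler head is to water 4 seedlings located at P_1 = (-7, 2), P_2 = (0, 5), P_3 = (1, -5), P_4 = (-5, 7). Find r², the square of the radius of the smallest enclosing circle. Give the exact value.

A smallest enclosing disk is always determined by at most three of the input points on its boundary.
The farthest pair is P_3–P_4 with squared distance 180. The circle on this segment as diameter has centre (-2, 1) and r² = 180/4 = 45.
Check P_1: distance² to centre = 26 ≤ 45, so it lies inside.
All remaining points lie in this disk, and no smaller disk contains both endpoints, so this is the minimum enclosing circle.

45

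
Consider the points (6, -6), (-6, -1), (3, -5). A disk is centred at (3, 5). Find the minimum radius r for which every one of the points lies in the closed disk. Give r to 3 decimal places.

The required radius is the distance from (3, 5) to the farthest point.
Squared distances: 130, 117, 100.
Maximum is 130, attained at (6, -6).
r = √130 ≈ 11.402.

11.402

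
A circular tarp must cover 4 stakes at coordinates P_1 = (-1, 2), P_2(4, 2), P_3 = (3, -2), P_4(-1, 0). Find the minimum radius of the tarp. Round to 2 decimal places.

The minimum enclosing circle is determined by three boundary points: P_1, P_2, P_3.
Their circumcentre is (1.5, 0.5) with r² = 8.5.
The farthest remaining point P_4 is at distance² 6.5 ≤ 8.5.
r = √(8.5) ≈ 2.92.

2.92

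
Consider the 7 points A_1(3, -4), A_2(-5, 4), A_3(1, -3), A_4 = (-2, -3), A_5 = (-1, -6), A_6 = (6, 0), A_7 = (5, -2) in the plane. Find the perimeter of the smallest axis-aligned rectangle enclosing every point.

Width = max x − min x = 6 − (-5) = 11.
Height = max y − min y = 4 − (-6) = 10.
Perimeter = 2(11 + 10) = 42.

42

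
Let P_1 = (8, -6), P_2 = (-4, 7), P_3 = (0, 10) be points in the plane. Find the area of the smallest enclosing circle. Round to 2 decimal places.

253.96

Side lengths²: P_1P_2² = 313, P_1P_3² = 320, P_2P_3² = 25.
Since P_1P_3² = 320 < 313 + 25 = 338, the triangle is acute, so the smallest enclosing circle is the circumcircle.
Circumcentre = (35/11, 35/22), r² = 39125/484.
Area = π·r² = π·39125/484 ≈ 253.96.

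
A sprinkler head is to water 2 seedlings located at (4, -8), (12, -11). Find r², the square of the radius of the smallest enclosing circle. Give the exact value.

18.25

The smallest circle enclosing two points has them as diameter endpoints.
Centre = midpoint = (8, -9.5); r² = |(4, -8)−(12, -11)|²/4 = 73/4 = 18.25.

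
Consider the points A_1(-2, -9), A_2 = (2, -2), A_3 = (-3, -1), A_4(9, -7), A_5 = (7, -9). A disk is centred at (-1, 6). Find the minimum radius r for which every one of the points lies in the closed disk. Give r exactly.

The required radius is the distance from (-1, 6) to the farthest point.
Squared distances: 226, 73, 53, 269, 289.
Maximum is 289, attained at A_5.
r = √289 = 17.

17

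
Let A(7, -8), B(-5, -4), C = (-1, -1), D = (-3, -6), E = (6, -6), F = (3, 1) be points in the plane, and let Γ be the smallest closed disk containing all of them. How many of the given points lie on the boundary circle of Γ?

The minimum enclosing circle is determined by three boundary points: A, B, F.
Their circumcentre is (59/46, -237/46) with r² = 43165/1058.
The farthest remaining point E is at distance² 24305/1058 ≤ 43165/1058.
The points at distance exactly r from the centre are A, B, F — 3 points.

3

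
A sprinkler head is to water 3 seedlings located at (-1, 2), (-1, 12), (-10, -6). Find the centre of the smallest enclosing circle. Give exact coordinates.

Call the three points A, B, C in the order given.
Side lengths²: AB² = 100, AC² = 145, BC² = 405.
Since BC² = 405 ≥ 145 + 100 = 245, the angle opposite BC is not acute, so the smallest enclosing circle has BC as diameter.
Centre = midpoint of BC = (-5.5, 3), r² = 405/4 = 101.25.
Centre = (-5.5, 3).

(-5.5, 3)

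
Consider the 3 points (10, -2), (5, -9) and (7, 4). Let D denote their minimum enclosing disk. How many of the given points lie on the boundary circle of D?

2

Call the three points A, B, C in the order given.
Side lengths²: AB² = 74, AC² = 45, BC² = 173.
Since BC² = 173 ≥ 74 + 45 = 119, the angle opposite BC is not acute, so the smallest enclosing circle has BC as diameter.
Centre = midpoint of BC = (6, -2.5), r² = 173/4 = 43.25.
The points at distance exactly r from the centre are (5, -9), (7, 4) — 2 points.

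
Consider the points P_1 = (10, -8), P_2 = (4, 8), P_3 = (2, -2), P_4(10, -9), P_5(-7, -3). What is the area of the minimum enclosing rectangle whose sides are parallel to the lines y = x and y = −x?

In coordinates u = x + y, v = x − y the rectangle is axis-aligned; the map (x,y)→(u,v) scales areas by 2.
u-values: 2, 12, 0, 1, -10; range = 12 − (-10) = 22.
v-values: 18, -4, 4, 19, -4; range = 19 − (-4) = 23.
Area = (22 × 23) / 2 = 253.

253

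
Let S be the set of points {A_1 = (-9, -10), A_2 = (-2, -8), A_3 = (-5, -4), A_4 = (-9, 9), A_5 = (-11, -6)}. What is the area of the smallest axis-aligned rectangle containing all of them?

x ranges over [-11, -2], width 9.
y ranges over [-10, 9], height 19.
Area = 9 × 19 = 171.

171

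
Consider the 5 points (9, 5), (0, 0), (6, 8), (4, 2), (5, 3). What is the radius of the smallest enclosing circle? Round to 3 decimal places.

The minimum enclosing circle of a finite set is fixed by two of the points (as a diameter) or three (as a circumcircle).
The minimum enclosing circle is determined by three boundary points: (9, 5), (0, 0), (6, 8).
Their circumcentre is (29/7, 22/7) with r² = 1325/49.
The farthest remaining point (4, 2) is at distance² 65/49 ≤ 1325/49.
r = √(1325/49) ≈ 5.200.

5.200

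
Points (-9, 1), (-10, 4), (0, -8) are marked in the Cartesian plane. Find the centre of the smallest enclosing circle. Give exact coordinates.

(-5, -2)

Call the three points A, B, C in the order given.
Side lengths²: AB² = 10, AC² = 162, BC² = 244.
Since BC² = 244 ≥ 162 + 10 = 172, the angle opposite BC is not acute, so the smallest enclosing circle has BC as diameter.
Centre = midpoint of BC = (-5, -2), r² = 244/4 = 61.
Centre = (-5, -2).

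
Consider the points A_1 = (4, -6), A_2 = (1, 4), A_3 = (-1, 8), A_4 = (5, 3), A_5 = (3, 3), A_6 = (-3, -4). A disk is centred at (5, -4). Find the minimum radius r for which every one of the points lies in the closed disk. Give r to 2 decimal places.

The required radius is the distance from (5, -4) to the farthest point.
Squared distances: 5, 80, 180, 49, 53, 64.
Maximum is 180, attained at A_3.
r = √180 ≈ 13.42.

13.42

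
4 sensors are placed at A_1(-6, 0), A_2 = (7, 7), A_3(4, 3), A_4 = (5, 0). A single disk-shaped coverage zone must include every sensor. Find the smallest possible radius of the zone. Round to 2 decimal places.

7.38

By Welzl's lemma the MEC is supported by two points (diametrically opposite) or three points (on a circumcircle).
The farthest pair is A_1–A_2 with squared distance 218. The circle on this segment as diameter has centre (0.5, 3.5) and r² = 218/4 = 54.5.
Check A_3: distance² to centre = 12.5 ≤ 54.5, so it lies inside.
All remaining points lie in this disk, and no smaller disk contains both endpoints, so this is the minimum enclosing circle.
r = √(54.5) ≈ 7.38.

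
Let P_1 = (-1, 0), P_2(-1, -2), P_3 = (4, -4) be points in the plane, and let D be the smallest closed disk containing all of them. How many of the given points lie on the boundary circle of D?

2

Side lengths²: P_1P_2² = 4, P_1P_3² = 41, P_2P_3² = 29.
Since P_1P_3² = 41 ≥ 29 + 4 = 33, the angle opposite P_1P_3 is not acute, so the smallest enclosing circle has P_1P_3 as diameter.
Centre = midpoint of P_1P_3 = (1.5, -2), r² = 41/4 = 10.25.
The points at distance exactly r from the centre are P_1, P_3 — 2 points.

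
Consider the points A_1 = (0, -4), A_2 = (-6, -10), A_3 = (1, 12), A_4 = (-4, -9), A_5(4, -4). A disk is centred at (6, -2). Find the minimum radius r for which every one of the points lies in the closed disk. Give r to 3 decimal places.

The required radius is the distance from (6, -2) to the farthest point.
Squared distances: 40, 208, 221, 149, 8.
Maximum is 221, attained at A_3.
r = √221 ≈ 14.866.

14.866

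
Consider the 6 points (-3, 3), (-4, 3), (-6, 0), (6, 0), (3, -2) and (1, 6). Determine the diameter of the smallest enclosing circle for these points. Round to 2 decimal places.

12.00

A smallest enclosing disk is always determined by at most three of the input points on its boundary.
The minimum enclosing circle is determined by three boundary points: (-6, 0), (6, 0), (1, 6).
Their circumcentre is (0, 1/12) with r² = 5185/144.
The farthest remaining point (-4, 3) is at distance² 3529/144 ≤ 5185/144.
Diameter = 2r = 2√(5185/144) ≈ 12.00.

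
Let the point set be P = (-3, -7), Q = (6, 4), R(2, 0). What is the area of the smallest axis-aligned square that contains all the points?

The bounding box has width 9 and height 11.
An axis-aligned square enclosing the set must have side ≥ max(width, height).
So the minimum side is max(9, 11) = 11.
Area = 11² = 121.

121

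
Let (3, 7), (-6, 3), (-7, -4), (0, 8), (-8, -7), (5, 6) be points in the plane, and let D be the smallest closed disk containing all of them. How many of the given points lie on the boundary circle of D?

By Welzl's lemma the MEC is supported by two points (diametrically opposite) or three points (on a circumcircle).
The farthest pair is (-8, -7)–(5, 6) with squared distance 338. The circle on this segment as diameter has centre (-1.5, -0.5) and r² = 338/4 = 84.5.
Check (3, 7): distance² to centre = 76.5 ≤ 84.5, so it lies inside.
All remaining points lie in this disk, and no smaller disk contains both endpoints, so this is the minimum enclosing circle.
The points at distance exactly r from the centre are (-8, -7), (5, 6) — 2 points.

2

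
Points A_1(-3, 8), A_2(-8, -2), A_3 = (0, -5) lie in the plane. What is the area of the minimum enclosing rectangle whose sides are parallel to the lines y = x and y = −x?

120

In coordinates u = x + y, v = x − y the rectangle is axis-aligned; the map (x,y)→(u,v) scales areas by 2.
u-values: 5, -10, -5; range = 5 − (-10) = 15.
v-values: -11, -6, 5; range = 5 − (-11) = 16.
Area = (15 × 16) / 2 = 120.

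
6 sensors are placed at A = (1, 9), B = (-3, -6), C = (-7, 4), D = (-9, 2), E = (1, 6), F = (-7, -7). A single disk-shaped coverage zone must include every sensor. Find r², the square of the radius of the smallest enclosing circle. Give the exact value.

By Welzl's lemma the MEC is supported by two points (diametrically opposite) or three points (on a circumcircle).
The farthest pair is A–F with squared distance 320. The circle on this segment as diameter has centre (-3, 1) and r² = 320/4 = 80.
Check B: distance² to centre = 49 ≤ 80, so it lies inside.
All remaining points lie in this disk, and no smaller disk contains both endpoints, so this is the minimum enclosing circle.

80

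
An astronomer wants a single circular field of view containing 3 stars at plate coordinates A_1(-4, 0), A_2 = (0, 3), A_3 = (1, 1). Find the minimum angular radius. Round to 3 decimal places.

Side lengths²: A_1A_2² = 25, A_1A_3² = 26, A_2A_3² = 5.
Since A_1A_3² = 26 < 25 + 5 = 30, the triangle is acute, so the smallest enclosing circle is the circumcircle.
Circumcentre = (-35/22, 21/22), r² = 1625/242.
r = √(1625/242) ≈ 2.591.

2.591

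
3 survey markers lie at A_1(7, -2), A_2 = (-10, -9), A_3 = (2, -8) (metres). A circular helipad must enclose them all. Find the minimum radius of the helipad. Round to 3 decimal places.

Side lengths²: A_1A_2² = 338, A_1A_3² = 61, A_2A_3² = 145.
Since A_1A_2² = 338 ≥ 145 + 61 = 206, the angle opposite A_1A_2 is not acute, so the smallest enclosing circle has A_1A_2 as diameter.
Centre = midpoint of A_1A_2 = (-1.5, -5.5), r² = 338/4 = 84.5.
r = √(84.5) ≈ 9.192.

9.192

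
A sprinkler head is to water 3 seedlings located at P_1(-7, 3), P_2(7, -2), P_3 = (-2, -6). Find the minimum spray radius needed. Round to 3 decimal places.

7.433

Side lengths²: P_1P_2² = 221, P_1P_3² = 106, P_2P_3² = 97.
Since P_1P_2² = 221 ≥ 106 + 97 = 203, the angle opposite P_1P_2 is not acute, so the smallest enclosing circle has P_1P_2 as diameter.
Centre = midpoint of P_1P_2 = (0, 0.5), r² = 221/4 = 55.25.
r = √(55.25) ≈ 7.433.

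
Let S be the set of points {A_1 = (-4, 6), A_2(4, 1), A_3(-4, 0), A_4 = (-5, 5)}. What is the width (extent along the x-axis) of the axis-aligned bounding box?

9

max x = 4, min x = -5, so width = 9.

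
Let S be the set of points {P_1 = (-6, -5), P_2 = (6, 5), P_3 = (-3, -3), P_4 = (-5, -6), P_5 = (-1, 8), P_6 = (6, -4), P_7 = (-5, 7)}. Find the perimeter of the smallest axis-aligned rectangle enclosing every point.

Width = max x − min x = 6 − (-6) = 12.
Height = max y − min y = 8 − (-6) = 14.
Perimeter = 2(12 + 14) = 52.

52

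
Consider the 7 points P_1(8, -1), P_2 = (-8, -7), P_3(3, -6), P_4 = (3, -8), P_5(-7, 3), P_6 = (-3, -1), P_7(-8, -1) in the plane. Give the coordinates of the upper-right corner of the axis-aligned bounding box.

x-range [-8, 8], y-range [-8, 3].
The upper-right corner is (8, 3).

(8, 3)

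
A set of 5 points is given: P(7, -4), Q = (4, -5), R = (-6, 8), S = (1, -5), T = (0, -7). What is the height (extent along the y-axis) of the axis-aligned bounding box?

15

max y = 8, min y = -7, so height = 15.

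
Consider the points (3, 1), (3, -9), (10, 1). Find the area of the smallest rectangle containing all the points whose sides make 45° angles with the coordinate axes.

85

In coordinates u = x + y, v = x − y the rectangle is axis-aligned; the map (x,y)→(u,v) scales areas by 2.
u-values: 4, -6, 11; range = 11 − (-6) = 17.
v-values: 2, 12, 9; range = 12 − 2 = 10.
Area = (17 × 10) / 2 = 85.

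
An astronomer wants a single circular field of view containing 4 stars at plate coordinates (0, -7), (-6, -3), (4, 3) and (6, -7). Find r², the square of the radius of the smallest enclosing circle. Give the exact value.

A smallest enclosing disk is always determined by at most three of the input points on its boundary.
The minimum enclosing circle is determined by three boundary points: (-6, -3), (4, 3), (6, -7).
Their circumcentre is (5/7, -20/7) with r² = 2210/49.
The farthest remaining point (0, -7) is at distance² 866/49 ≤ 2210/49.

2210/49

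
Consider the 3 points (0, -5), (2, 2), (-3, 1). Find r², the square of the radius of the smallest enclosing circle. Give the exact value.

Call the three points A, B, C in the order given.
Side lengths²: AB² = 53, AC² = 45, BC² = 26.
Since AB² = 53 < 45 + 26 = 71, the triangle is acute, so the smallest enclosing circle is the circumcircle.
Circumcentre = (1/22, -27/22), r² = 3445/242.

3445/242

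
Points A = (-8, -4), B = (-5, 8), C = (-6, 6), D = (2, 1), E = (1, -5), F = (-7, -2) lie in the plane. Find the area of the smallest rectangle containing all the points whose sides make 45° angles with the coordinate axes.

142.5

In coordinates u = x + y, v = x − y the rectangle is axis-aligned; the map (x,y)→(u,v) scales areas by 2.
u-values: -12, 3, 0, 3, -4, -9; range = 3 − (-12) = 15.
v-values: -4, -13, -12, 1, 6, -5; range = 6 − (-13) = 19.
Area = (15 × 19) / 2 = 142.5.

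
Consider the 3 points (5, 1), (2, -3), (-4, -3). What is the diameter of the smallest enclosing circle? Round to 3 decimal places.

9.849

Call the three points A, B, C in the order given.
Side lengths²: AB² = 25, AC² = 97, BC² = 36.
Since AC² = 97 ≥ 36 + 25 = 61, the angle opposite AC is not acute, so the smallest enclosing circle has AC as diameter.
Centre = midpoint of AC = (0.5, -1), r² = 97/4 = 24.25.
Diameter = 2r = 2√(24.25) ≈ 9.849.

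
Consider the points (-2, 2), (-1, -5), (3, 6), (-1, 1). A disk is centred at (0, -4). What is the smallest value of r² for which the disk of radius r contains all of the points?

109

The required radius is the distance from (0, -4) to the farthest point.
Squared distances: 40, 2, 109, 26.
Maximum is 109, attained at (3, 6).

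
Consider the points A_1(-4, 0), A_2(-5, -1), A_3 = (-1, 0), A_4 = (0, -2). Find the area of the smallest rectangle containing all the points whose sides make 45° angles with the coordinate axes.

15

In coordinates u = x + y, v = x − y the rectangle is axis-aligned; the map (x,y)→(u,v) scales areas by 2.
u-values: -4, -6, -1, -2; range = -1 − (-6) = 5.
v-values: -4, -4, -1, 2; range = 2 − (-4) = 6.
Area = (5 × 6) / 2 = 15.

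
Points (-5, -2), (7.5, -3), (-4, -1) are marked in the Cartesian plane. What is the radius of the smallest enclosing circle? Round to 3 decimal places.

6.270

Call the three points A, B, C in the order given.
Side lengths²: AB² = 157.25, AC² = 2, BC² = 136.25.
Since AB² = 157.25 ≥ 136.25 + 2 = 138.25, the angle opposite AB is not acute, so the smallest enclosing circle has AB as diameter.
Centre = midpoint of AB = (1.25, -2.5), r² = 157.25/4 = 39.3125.
r = √(39.3125) ≈ 6.270.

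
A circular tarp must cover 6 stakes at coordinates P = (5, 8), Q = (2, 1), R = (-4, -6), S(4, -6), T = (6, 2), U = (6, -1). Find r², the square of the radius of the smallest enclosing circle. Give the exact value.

The minimum enclosing circle of a finite set is fixed by two of the points (as a diameter) or three (as a circumcircle).
The farthest pair is P–R with squared distance 277. The circle on this segment as diameter has centre (0.5, 1) and r² = 277/4 = 69.25.
Check Q: distance² to centre = 2.25 ≤ 69.25, so it lies inside.
All remaining points lie in this disk, and no smaller disk contains both endpoints, so this is the minimum enclosing circle.

69.25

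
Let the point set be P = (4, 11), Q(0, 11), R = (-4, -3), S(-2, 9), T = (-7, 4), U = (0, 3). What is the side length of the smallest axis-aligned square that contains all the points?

14

The bounding box has width 11 and height 14.
An axis-aligned square enclosing the set must have side ≥ max(width, height).
So the minimum side is max(11, 14) = 14.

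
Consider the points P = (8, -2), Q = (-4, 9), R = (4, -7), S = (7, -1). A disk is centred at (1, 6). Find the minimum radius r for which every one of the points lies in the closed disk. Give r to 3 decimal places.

13.342

The required radius is the distance from (1, 6) to the farthest point.
Squared distances: 113, 34, 178, 85.
Maximum is 178, attained at R.
r = √178 ≈ 13.342.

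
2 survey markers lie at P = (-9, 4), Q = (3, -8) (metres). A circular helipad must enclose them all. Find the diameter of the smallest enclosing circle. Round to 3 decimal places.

The smallest circle enclosing two points has them as diameter endpoints.
Centre = midpoint = (-3, -2); r² = |PQ|²/4 = 288/4 = 72.
Diameter = 2r = 2√72 ≈ 16.971.

16.971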